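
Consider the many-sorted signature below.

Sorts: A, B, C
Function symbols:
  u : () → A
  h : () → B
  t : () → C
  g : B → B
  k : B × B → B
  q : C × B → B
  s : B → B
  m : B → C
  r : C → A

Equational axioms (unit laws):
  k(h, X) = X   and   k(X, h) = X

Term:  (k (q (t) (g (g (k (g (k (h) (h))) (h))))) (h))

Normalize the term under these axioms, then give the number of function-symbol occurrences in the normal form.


size = 6

1. (k (q (t) (g (g (k (g (k (h) (h))) (h))))) (h))  →  (q (t) (g (g (k (g (k (h) (h))) (h)))))
2. (q (t) (g (g (k (g (k (h) (h))) (h)))))  →  (q (t) (g (g (g (k (h) (h))))))
3. (q (t) (g (g (g (k (h) (h))))))  →  (q (t) (g (g (g (h)))))
normal form: (q (t) (g (g (g (h)))))


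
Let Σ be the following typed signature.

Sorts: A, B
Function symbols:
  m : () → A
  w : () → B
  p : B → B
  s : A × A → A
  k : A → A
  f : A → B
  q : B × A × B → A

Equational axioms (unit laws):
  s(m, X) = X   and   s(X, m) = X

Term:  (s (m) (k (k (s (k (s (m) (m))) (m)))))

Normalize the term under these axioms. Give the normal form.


normal form = (k (k (k (m))))

1. (s (m) (k (k (s (k (s (m) (m))) (m)))))  →  (k (k (s (k (s (m) (m))) (m))))
2. (k (k (s (k (s (m) (m))) (m))))  →  (k (k (k (s (m) (m)))))
3. (k (k (k (s (m) (m)))))  →  (k (k (k (m))))


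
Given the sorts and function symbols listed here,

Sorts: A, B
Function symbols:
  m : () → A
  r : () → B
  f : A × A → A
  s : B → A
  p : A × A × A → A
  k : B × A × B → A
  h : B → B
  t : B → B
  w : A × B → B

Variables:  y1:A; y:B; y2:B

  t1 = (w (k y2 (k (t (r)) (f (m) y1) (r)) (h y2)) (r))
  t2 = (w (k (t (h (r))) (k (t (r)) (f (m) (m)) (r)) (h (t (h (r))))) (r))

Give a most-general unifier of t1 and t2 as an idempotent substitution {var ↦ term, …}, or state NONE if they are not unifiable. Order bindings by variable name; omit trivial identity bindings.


{y1 ↦ (m), y2 ↦ (t (h (r)))}


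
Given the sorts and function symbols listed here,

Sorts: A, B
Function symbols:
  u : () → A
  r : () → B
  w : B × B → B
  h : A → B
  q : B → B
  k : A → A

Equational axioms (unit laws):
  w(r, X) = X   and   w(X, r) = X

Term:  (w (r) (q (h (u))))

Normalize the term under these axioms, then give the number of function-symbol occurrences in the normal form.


1. (w (r) (q (h (u))))  →  (q (h (u)))
normal form: (q (h (u)))

size = 3


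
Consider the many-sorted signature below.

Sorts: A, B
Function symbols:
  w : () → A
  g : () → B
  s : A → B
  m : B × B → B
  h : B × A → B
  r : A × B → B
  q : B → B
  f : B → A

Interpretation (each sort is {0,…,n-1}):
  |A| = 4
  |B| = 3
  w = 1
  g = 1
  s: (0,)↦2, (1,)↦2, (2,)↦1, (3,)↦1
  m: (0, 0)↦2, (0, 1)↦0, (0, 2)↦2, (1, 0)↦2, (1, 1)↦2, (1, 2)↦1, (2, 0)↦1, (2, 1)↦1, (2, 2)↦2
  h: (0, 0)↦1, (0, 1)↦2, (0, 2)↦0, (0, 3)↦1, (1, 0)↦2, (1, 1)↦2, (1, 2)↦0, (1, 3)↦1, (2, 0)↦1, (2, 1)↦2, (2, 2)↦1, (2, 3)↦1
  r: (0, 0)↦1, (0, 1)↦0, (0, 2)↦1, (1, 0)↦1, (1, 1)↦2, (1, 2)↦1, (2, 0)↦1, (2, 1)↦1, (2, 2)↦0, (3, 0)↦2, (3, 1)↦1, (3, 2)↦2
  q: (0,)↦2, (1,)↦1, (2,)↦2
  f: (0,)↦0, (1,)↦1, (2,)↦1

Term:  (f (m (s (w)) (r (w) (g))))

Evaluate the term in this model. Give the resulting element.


  w = 1
  (s (w)) = s(1,) = 2
  w = 1
  g = 1
  (r (w) (g)) = r(1, 1) = 2
  (m (s (w)) (r (w) (g))) = m(2, 2) = 2
  (f (m (s (w)) (r (w) (g)))) = f(2,) = 1

value = 1


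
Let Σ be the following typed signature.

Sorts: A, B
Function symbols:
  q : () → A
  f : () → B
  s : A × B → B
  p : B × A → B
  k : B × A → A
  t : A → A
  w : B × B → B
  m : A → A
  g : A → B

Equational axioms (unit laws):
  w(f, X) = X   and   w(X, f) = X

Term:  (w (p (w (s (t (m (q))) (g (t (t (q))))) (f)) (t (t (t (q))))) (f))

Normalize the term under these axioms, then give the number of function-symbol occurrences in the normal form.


1. (w (p (w (s (t (m (q))) (g (t (t (q))))) (f)) (t (t (t (q))))) (f))  →  (p (w (s (t (m (q))) (g (t (t (q))))) (f)) (t (t (t (q)))))
2. (p (w (s (t (m (q))) (g (t (t (q))))) (f)) (t (t (t (q)))))  →  (p (s (t (m (q))) (g (t (t (q))))) (t (t (t (q)))))
normal form: (p (s (t (m (q))) (g (t (t (q))))) (t (t (t (q)))))

size = 13


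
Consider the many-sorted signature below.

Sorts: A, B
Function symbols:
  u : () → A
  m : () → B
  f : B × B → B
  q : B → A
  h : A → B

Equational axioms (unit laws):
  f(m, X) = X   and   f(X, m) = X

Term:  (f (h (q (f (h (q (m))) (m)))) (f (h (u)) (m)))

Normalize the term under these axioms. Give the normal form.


normal form = (f (h (q (h (q (m))))) (h (u)))

1. (f (h (q (f (h (q (m))) (m)))) (f (h (u)) (m)))  →  (f (h (q (h (q (m))))) (f (h (u)) (m)))
2. (f (h (q (h (q (m))))) (f (h (u)) (m)))  →  (f (h (q (h (q (m))))) (h (u)))


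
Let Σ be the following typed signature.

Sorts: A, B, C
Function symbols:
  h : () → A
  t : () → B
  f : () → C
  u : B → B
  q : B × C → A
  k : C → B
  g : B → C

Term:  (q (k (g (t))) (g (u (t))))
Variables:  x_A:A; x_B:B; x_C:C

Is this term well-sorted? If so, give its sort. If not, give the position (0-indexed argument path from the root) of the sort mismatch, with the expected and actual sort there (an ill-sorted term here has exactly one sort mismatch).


well-sorted; sort = A

      (t) : B
    (g (t)) : C
  (k (g (t))) : B
      (t) : B
    (u (t)) : B
  (g (u (t))) : C
(q (k (g (t))) (g (u (t)))) : A


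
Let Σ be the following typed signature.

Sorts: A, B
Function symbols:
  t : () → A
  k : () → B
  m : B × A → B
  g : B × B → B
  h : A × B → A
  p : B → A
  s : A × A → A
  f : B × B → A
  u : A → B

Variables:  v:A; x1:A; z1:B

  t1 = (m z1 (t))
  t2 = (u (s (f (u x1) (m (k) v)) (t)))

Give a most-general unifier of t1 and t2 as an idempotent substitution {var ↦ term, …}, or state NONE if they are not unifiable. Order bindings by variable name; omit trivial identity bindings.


NONE (not unifiable)

head clash or occurs-check failure — not unifiable


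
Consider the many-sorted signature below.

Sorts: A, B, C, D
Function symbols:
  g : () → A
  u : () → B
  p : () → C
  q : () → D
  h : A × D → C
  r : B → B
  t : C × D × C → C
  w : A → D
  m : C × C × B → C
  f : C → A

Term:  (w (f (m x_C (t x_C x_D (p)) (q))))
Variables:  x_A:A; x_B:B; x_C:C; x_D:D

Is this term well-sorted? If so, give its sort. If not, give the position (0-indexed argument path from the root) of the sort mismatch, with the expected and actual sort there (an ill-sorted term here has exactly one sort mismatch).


      x_C : C
        x_C : C
        x_D : D
        (p) : C
      (t x_C x_D (p)) : C
      (q) : D
    (m x_C (t x_C x_D (p)) (q)) : ✗ arg 2 at [0, 0, 2] has sort D, expected B

ill-sorted at position [0, 0, 2]: expected B, got D


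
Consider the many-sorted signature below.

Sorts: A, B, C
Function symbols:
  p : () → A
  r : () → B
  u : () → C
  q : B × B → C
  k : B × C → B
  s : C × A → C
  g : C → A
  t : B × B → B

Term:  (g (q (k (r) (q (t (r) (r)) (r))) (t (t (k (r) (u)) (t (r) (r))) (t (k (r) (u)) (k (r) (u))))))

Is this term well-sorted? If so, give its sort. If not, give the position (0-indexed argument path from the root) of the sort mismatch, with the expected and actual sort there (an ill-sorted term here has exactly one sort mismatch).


      (r) : B
          (r) : B
          (r) : B
        (t (r) (r)) : B
        (r) : B
      (q (t (r) (r)) (r)) : C
    (k (r) (q (t (r) (r)) (r))) : B
          (r) : B
          (u) : C
        (k (r) (u)) : B
          (r) : B
          (r) : B
        (t (r) (r)) : B
      (t (k (r) (u)) (t (r) (r))) : B
          (r) : B
          (u) : C
        (k (r) (u)) : B
          (r) : B
          (u) : C
        (k (r) (u)) : B
      (t (k (r) (u)) (k (r) (u))) : B
    (t (t (k (r) (u)) (t (r) (r))) (t (k (r) (u)) (k (r) (u)))) : B
  (q (k (r) (q (t (r) (r)) (r))) (t (t (k (r) (u)) (t (r) (r))) (t (k (r) (u)) (k (r) (u))))) : C
(g (q (k (r) (q (t (r) (r)) (r))) (t (t (k (r) (u)) (t (r) (r))) (t (k (r) (u)) (k (r) (u)))))) : A

well-sorted; sort = A


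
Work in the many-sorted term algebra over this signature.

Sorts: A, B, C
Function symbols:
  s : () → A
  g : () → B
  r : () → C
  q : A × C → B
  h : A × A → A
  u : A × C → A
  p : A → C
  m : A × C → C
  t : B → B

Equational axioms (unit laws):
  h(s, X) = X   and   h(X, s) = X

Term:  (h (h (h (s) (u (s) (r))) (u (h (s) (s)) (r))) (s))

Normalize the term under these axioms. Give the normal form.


1. (h (h (h (s) (u (s) (r))) (u (h (s) (s)) (r))) (s))  →  (h (h (s) (u (s) (r))) (u (h (s) (s)) (r)))
2. (h (h (s) (u (s) (r))) (u (h (s) (s)) (r)))  →  (h (u (s) (r)) (u (h (s) (s)) (r)))
3. (h (u (s) (r)) (u (h (s) (s)) (r)))  →  (h (u (s) (r)) (u (s) (r)))

normal form = (h (u (s) (r)) (u (s) (r)))


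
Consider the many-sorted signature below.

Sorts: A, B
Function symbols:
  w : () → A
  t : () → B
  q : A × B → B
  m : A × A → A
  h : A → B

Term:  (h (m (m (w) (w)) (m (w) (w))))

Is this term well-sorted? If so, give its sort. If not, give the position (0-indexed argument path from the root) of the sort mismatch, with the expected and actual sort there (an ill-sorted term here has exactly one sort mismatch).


      (w) : A
      (w) : A
    (m (w) (w)) : A
      (w) : A
      (w) : A
    (m (w) (w)) : A
  (m (m (w) (w)) (m (w) (w))) : A
(h (m (m (w) (w)) (m (w) (w)))) : B

well-sorted; sort = B


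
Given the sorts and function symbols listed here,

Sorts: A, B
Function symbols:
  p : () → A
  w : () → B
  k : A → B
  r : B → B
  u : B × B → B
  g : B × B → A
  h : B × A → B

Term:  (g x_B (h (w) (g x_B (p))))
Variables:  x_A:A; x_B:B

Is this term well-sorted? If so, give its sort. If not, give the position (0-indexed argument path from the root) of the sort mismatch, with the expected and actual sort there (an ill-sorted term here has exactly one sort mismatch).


  x_B : B
    (w) : B
      x_B : B
      (p) : A
    (g x_B (p)) : ✗ arg 1 at [1, 1, 1] has sort A, expected B

ill-sorted at position [1, 1, 1]: expected B, got A


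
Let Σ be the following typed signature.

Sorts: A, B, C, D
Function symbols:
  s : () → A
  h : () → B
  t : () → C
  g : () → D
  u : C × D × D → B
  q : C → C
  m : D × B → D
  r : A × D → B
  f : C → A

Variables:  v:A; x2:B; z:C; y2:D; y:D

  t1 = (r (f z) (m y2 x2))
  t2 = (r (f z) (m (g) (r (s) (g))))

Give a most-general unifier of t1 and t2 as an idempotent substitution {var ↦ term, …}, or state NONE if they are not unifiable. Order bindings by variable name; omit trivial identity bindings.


{x2 ↦ (r (s) (g)), y2 ↦ (g)}


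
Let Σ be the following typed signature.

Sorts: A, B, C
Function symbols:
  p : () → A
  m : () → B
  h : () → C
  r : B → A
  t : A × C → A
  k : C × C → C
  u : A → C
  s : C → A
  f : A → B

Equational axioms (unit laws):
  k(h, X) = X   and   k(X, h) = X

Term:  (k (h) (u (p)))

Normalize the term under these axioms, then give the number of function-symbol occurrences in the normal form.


size = 2

1. (k (h) (u (p)))  →  (u (p))
normal form: (u (p))


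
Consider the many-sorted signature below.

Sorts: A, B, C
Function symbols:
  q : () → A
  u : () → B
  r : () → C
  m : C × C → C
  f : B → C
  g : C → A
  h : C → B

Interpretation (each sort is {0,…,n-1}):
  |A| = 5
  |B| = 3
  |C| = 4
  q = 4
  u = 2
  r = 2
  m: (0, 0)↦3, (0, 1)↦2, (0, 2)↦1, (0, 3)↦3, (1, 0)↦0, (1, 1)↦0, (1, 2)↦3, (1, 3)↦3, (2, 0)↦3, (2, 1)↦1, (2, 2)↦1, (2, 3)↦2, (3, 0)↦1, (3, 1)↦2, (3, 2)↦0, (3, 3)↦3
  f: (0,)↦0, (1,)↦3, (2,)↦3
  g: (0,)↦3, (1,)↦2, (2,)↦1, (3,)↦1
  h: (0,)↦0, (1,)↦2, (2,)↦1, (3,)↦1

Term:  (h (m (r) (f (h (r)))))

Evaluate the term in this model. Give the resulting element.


value = 1

  r = 2
  r = 2
  (h (r)) = h(2,) = 1
  (f (h (r))) = f(1,) = 3
  (m (r) (f (h (r)))) = m(2, 3) = 2
  (h (m (r) (f (h (r))))) = h(2,) = 1


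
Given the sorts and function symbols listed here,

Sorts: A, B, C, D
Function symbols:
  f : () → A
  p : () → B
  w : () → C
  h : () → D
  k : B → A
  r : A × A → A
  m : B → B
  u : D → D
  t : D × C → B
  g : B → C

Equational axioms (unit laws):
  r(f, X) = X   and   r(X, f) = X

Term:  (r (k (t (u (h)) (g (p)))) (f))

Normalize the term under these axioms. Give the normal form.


normal form = (k (t (u (h)) (g (p))))

1. (r (k (t (u (h)) (g (p)))) (f))  →  (k (t (u (h)) (g (p))))


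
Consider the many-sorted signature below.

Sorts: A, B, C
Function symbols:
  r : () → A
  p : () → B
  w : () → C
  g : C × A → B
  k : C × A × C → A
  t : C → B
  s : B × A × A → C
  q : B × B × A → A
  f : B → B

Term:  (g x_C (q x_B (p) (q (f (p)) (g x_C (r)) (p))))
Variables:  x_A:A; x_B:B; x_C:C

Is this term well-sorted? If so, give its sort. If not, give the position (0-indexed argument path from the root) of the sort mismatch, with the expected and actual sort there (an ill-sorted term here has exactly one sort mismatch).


ill-sorted at position [1, 2, 2]: expected A, got B

  x_C : C
    x_B : B
    (p) : B
        (p) : B
      (f (p)) : B
        x_C : C
        (r) : A
      (g x_C (r)) : B
      (p) : B
    (q (f (p)) (g x_C (r)) (p)) : ✗ arg 2 at [1, 2, 2] has sort B, expected A


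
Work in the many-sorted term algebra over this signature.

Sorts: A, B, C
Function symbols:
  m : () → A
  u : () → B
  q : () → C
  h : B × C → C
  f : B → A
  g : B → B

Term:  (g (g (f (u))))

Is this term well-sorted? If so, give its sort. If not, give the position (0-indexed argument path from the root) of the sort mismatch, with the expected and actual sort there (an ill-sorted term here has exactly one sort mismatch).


ill-sorted at position [0, 0]: expected B, got A

      (u) : B
    (f (u)) : A
  (g (f (u))) : ✗ arg 0 at [0, 0] has sort A, expected B


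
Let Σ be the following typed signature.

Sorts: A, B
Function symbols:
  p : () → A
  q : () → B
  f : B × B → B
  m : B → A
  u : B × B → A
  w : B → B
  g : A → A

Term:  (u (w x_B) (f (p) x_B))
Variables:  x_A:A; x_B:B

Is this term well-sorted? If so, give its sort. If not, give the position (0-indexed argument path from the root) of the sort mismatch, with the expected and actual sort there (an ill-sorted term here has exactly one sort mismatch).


    x_B : B
  (w x_B) : B
    (p) : A
    x_B : B
  (f (p) x_B) : ✗ arg 0 at [1, 0] has sort A, expected B

ill-sorted at position [1, 0]: expected B, got A


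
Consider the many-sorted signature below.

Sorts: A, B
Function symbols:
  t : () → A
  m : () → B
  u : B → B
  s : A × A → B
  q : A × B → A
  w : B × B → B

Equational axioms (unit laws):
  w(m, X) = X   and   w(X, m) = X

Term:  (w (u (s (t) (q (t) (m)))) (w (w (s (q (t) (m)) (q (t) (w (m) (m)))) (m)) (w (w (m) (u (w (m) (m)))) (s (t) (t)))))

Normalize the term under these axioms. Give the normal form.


normal form = (w (u (s (t) (q (t) (m)))) (w (s (q (t) (m)) (q (t) (m))) (w (u (m)) (s (t) (t)))))

1. (w (u (s (t) (q (t) (m)))) (w (w (s (q (t) (m)) (q (t) (w (m) (m)))) (m)) (w (w (m) (u (w (m) (m)))) (s (t) (t)))))  →  (w (u (s (t) (q (t) (m)))) (w (s (q (t) (m)) (q (t) (w (m) (m)))) (w (w (m) (u (w (m) (m)))) (s (t) (t)))))
2. (w (u (s (t) (q (t) (m)))) (w (s (q (t) (m)) (q (t) (w (m) (m)))) (w (w (m) (u (w (m) (m)))) (s (t) (t)))))  →  (w (u (s (t) (q (t) (m)))) (w (s (q (t) (m)) (q (t) (m))) (w (w (m) (u (w (m) (m)))) (s (t) (t)))))
3. (w (u (s (t) (q (t) (m)))) (w (s (q (t) (m)) (q (t) (m))) (w (w (m) (u (w (m) (m)))) (s (t) (t)))))  →  (w (u (s (t) (q (t) (m)))) (w (s (q (t) (m)) (q (t) (m))) (w (u (w (m) (m))) (s (t) (t)))))
4. (w (u (s (t) (q (t) (m)))) (w (s (q (t) (m)) (q (t) (m))) (w (u (w (m) (m))) (s (t) (t)))))  →  (w (u (s (t) (q (t) (m)))) (w (s (q (t) (m)) (q (t) (m))) (w (u (m)) (s (t) (t)))))


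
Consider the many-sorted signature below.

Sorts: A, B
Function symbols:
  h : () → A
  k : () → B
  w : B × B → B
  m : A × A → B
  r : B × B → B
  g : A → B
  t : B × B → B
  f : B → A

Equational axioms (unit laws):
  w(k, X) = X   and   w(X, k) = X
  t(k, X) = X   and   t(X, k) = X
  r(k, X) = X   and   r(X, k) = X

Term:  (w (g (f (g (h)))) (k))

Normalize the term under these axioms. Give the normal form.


1. (w (g (f (g (h)))) (k))  →  (g (f (g (h))))

normal form = (g (f (g (h))))


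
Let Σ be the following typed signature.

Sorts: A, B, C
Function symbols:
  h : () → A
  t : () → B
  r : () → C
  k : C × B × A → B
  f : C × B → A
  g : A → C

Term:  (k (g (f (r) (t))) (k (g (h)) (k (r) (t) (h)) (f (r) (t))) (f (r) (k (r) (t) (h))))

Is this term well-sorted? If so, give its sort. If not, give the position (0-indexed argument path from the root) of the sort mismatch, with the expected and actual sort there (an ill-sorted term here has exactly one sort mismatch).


well-sorted; sort = B

      (r) : C
      (t) : B
    (f (r) (t)) : A
  (g (f (r) (t))) : C
      (h) : A
    (g (h)) : C
      (r) : C
      (t) : B
      (h) : A
    (k (r) (t) (h)) : B
      (r) : C
      (t) : B
    (f (r) (t)) : A
  (k (g (h)) (k (r) (t) (h)) (f (r) (t))) : B
    (r) : C
      (r) : C
      (t) : B
      (h) : A
    (k (r) (t) (h)) : B
  (f (r) (k (r) (t) (h))) : A
(k (g (f (r) (t))) (k (g (h)) (k (r) (t) (h)) (f (r) (t))) (f (r) (k (r) (t) (h)))) : B


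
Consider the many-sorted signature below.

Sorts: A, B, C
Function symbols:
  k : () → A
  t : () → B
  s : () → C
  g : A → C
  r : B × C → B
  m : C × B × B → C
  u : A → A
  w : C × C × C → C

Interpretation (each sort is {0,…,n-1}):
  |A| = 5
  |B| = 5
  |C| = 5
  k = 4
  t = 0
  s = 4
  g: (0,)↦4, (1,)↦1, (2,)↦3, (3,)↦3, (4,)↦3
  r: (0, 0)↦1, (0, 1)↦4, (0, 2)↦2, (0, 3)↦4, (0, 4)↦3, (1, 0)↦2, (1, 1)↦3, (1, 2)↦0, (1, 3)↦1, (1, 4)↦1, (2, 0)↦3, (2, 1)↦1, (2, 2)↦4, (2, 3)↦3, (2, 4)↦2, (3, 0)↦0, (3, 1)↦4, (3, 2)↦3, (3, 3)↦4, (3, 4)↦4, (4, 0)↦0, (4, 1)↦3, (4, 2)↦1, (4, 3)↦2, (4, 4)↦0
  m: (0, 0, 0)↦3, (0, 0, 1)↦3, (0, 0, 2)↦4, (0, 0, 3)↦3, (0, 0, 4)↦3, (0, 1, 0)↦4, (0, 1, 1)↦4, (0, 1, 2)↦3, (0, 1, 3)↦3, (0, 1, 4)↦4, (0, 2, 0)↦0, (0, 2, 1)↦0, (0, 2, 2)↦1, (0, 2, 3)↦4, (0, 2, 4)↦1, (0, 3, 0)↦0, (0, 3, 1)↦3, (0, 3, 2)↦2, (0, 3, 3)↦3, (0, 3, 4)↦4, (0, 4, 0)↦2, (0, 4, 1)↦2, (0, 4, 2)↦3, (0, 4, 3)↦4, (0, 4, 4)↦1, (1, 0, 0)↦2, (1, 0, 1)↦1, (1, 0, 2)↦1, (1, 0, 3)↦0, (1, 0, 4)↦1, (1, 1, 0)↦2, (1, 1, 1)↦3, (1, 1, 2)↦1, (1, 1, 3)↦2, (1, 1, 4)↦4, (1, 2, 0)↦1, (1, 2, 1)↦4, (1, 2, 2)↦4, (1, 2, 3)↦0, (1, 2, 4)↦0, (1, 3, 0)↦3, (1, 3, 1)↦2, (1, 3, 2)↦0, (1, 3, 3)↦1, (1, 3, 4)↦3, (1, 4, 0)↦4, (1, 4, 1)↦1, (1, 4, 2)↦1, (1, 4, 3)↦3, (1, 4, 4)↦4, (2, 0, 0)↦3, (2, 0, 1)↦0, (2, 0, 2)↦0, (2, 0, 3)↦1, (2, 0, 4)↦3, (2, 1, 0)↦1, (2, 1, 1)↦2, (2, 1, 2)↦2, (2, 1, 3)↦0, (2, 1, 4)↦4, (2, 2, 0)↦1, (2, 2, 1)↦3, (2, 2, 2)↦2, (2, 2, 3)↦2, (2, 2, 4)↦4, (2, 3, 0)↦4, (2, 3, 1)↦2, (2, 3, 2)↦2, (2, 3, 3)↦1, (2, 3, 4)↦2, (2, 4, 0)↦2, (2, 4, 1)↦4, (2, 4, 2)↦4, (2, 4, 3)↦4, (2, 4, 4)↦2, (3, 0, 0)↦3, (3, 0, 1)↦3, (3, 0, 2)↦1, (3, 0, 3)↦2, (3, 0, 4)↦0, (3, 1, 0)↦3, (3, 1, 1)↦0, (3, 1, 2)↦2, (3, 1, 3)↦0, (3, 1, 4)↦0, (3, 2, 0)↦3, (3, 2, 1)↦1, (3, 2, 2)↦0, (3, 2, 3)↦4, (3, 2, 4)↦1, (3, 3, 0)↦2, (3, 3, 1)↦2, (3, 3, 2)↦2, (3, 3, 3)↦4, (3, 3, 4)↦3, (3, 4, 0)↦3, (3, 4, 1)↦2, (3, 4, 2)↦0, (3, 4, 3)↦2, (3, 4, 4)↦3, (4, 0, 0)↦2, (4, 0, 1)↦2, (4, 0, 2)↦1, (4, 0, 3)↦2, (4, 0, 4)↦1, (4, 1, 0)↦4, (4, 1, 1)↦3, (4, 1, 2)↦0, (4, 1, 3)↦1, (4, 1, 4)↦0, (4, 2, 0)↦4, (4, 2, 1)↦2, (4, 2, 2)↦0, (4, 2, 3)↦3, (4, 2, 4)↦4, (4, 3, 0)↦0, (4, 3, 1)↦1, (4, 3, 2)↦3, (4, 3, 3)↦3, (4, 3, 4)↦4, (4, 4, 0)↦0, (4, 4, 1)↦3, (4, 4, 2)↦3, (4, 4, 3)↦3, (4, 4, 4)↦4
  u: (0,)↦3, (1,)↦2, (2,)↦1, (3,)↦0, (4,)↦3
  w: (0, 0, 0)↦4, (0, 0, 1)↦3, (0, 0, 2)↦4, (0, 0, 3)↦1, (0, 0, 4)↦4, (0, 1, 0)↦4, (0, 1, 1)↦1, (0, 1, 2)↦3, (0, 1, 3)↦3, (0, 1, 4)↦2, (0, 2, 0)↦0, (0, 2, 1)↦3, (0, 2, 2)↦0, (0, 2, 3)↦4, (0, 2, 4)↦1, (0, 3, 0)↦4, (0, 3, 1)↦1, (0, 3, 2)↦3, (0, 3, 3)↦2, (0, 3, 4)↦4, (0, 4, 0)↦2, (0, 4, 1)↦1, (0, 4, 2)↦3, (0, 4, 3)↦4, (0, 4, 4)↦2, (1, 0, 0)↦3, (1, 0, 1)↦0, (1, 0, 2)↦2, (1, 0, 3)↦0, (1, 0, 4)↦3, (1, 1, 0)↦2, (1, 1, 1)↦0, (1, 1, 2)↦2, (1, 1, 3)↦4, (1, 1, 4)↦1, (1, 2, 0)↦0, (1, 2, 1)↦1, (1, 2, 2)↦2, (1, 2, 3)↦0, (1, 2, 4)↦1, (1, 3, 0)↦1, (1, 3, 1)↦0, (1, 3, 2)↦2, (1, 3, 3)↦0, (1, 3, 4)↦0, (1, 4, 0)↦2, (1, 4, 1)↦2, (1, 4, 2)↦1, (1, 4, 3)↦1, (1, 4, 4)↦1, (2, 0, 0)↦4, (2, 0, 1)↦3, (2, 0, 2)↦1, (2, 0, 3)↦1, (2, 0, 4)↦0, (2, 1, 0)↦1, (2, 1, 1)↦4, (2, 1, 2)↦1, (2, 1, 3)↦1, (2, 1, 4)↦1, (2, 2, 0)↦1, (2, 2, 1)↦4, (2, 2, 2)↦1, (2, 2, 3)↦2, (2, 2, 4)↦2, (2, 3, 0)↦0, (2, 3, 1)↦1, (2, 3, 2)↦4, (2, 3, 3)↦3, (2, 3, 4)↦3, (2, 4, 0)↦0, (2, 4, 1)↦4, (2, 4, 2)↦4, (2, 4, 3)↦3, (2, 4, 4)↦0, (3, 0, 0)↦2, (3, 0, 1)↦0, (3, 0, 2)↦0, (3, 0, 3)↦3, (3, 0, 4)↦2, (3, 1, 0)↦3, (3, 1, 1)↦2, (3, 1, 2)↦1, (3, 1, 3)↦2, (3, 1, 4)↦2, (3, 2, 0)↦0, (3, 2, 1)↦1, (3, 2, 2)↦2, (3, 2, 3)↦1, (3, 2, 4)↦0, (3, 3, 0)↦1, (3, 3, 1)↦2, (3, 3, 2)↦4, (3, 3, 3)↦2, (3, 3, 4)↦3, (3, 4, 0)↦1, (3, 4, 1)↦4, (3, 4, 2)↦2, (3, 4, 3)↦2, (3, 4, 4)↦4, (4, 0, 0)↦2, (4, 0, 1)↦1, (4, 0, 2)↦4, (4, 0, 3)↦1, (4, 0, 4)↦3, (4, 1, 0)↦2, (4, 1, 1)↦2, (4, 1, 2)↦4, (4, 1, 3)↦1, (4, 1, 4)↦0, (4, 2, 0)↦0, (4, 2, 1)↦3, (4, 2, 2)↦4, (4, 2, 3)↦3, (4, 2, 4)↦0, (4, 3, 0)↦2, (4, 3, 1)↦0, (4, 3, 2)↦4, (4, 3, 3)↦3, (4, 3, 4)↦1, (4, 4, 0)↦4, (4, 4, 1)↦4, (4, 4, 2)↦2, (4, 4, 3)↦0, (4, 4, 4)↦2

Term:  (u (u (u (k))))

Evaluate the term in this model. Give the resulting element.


value = 3

  k = 4
  (u (k)) = u(4,) = 3
  (u (u (k))) = u(3,) = 0
  (u (u (u (k)))) = u(0,) = 3


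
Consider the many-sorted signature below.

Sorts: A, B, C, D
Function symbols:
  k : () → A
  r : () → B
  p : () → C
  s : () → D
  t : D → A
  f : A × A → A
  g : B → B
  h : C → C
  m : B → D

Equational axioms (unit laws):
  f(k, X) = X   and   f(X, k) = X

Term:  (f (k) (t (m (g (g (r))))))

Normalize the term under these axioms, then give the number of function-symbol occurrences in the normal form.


1. (f (k) (t (m (g (g (r))))))  →  (t (m (g (g (r)))))
normal form: (t (m (g (g (r)))))

size = 5


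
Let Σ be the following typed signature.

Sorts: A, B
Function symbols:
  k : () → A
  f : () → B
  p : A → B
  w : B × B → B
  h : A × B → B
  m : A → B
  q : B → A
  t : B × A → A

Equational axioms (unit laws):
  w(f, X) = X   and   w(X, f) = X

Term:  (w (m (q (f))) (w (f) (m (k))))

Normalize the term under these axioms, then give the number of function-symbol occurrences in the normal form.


1. (w (m (q (f))) (w (f) (m (k))))  →  (w (m (q (f))) (m (k)))
normal form: (w (m (q (f))) (m (k)))

size = 6


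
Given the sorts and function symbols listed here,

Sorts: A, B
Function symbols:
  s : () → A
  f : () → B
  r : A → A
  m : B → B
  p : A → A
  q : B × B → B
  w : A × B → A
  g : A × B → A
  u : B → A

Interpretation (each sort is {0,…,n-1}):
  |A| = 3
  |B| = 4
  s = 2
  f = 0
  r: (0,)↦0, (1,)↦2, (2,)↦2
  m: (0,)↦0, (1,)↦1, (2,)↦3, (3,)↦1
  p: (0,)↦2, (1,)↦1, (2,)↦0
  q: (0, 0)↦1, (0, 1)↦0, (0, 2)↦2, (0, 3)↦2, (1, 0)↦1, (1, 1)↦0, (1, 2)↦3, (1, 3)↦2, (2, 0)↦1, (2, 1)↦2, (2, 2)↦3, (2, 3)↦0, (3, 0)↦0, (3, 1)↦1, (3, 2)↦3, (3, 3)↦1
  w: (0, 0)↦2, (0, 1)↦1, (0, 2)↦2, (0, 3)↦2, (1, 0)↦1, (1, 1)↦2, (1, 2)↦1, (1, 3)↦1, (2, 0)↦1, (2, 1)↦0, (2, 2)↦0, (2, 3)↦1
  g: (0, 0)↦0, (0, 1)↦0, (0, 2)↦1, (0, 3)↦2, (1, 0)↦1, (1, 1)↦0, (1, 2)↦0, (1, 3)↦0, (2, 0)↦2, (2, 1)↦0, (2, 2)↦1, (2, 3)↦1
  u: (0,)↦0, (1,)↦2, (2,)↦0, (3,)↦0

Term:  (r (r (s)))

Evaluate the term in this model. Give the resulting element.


value = 2

  s = 2
  (r (s)) = r(2,) = 2
  (r (r (s))) = r(2,) = 2


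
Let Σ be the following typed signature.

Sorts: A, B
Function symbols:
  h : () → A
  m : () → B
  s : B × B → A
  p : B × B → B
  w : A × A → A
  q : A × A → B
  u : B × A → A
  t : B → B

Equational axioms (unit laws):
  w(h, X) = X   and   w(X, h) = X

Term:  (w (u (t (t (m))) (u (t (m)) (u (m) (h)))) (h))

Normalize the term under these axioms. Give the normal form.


normal form = (u (t (t (m))) (u (t (m)) (u (m) (h))))

1. (w (u (t (t (m))) (u (t (m)) (u (m) (h)))) (h))  →  (u (t (t (m))) (u (t (m)) (u (m) (h))))


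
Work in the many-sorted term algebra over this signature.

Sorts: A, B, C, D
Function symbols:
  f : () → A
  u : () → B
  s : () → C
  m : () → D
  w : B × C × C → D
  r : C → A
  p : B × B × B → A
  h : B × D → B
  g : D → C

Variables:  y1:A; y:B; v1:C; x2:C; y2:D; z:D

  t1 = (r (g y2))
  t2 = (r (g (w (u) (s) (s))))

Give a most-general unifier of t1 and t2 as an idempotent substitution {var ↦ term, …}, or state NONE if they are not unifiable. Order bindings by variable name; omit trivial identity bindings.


{y2 ↦ (w (u) (s) (s))}


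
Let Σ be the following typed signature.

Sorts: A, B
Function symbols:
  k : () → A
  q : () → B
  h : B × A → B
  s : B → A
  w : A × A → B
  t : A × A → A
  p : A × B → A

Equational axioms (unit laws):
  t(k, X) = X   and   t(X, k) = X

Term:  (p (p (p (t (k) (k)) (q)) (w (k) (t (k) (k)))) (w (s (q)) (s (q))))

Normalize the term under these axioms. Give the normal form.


1. (p (p (p (t (k) (k)) (q)) (w (k) (t (k) (k)))) (w (s (q)) (s (q))))  →  (p (p (p (k) (q)) (w (k) (t (k) (k)))) (w (s (q)) (s (q))))
2. (p (p (p (k) (q)) (w (k) (t (k) (k)))) (w (s (q)) (s (q))))  →  (p (p (p (k) (q)) (w (k) (k))) (w (s (q)) (s (q))))

normal form = (p (p (p (k) (q)) (w (k) (k))) (w (s (q)) (s (q))))


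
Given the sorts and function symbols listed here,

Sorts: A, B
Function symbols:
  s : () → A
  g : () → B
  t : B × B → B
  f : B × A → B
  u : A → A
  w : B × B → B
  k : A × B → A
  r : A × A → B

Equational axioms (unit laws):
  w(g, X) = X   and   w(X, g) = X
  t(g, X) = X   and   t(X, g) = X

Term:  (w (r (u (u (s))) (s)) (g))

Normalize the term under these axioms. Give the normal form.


1. (w (r (u (u (s))) (s)) (g))  →  (r (u (u (s))) (s))

normal form = (r (u (u (s))) (s))


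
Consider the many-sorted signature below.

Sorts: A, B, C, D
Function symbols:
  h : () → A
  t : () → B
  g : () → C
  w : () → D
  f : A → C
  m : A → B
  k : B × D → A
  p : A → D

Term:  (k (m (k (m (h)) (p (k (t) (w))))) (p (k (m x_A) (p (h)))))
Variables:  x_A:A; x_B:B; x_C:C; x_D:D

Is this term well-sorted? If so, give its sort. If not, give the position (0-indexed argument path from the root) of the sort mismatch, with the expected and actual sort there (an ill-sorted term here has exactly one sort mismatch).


        (h) : A
      (m (h)) : B
          (t) : B
          (w) : D
        (k (t) (w)) : A
      (p (k (t) (w))) : D
    (k (m (h)) (p (k (t) (w)))) : A
  (m (k (m (h)) (p (k (t) (w))))) : B
        x_A : A
      (m x_A) : B
        (h) : A
      (p (h)) : D
    (k (m x_A) (p (h))) : A
  (p (k (m x_A) (p (h)))) : D
(k (m (k (m (h)) (p (k (t) (w))))) (p (k (m x_A) (p (h))))) : A

well-sorted; sort = A


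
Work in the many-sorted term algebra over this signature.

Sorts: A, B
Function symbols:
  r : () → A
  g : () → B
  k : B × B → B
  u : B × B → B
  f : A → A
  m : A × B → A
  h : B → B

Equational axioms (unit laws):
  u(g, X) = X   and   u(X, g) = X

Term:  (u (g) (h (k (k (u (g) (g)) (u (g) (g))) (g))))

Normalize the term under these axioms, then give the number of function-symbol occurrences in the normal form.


size = 6

1. (u (g) (h (k (k (u (g) (g)) (u (g) (g))) (g))))  →  (h (k (k (u (g) (g)) (u (g) (g))) (g)))
2. (h (k (k (u (g) (g)) (u (g) (g))) (g)))  →  (h (k (k (g) (u (g) (g))) (g)))
3. (h (k (k (g) (u (g) (g))) (g)))  →  (h (k (k (g) (g)) (g)))
normal form: (h (k (k (g) (g)) (g)))


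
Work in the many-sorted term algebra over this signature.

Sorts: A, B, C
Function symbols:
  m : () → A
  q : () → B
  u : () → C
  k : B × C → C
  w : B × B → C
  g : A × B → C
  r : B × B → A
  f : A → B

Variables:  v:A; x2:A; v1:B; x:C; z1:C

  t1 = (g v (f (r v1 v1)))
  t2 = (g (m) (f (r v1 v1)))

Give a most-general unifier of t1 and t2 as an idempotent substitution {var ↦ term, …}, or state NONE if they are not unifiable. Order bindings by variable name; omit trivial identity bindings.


{v ↦ (m)}


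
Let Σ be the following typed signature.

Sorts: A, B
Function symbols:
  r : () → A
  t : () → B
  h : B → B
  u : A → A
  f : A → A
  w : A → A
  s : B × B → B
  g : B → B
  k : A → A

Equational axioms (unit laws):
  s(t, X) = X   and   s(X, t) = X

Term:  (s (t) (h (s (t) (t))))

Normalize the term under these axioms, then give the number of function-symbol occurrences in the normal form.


1. (s (t) (h (s (t) (t))))  →  (h (s (t) (t)))
2. (h (s (t) (t)))  →  (h (t))
normal form: (h (t))

size = 2


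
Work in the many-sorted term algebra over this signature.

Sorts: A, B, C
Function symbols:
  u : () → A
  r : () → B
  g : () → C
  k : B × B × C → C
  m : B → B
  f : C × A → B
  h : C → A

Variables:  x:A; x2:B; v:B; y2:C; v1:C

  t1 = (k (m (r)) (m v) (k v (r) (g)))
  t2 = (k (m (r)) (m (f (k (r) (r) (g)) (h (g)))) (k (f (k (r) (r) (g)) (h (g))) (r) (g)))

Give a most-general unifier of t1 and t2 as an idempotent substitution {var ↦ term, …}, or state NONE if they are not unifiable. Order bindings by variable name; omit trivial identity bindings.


{v ↦ (f (k (r) (r) (g)) (h (g)))}


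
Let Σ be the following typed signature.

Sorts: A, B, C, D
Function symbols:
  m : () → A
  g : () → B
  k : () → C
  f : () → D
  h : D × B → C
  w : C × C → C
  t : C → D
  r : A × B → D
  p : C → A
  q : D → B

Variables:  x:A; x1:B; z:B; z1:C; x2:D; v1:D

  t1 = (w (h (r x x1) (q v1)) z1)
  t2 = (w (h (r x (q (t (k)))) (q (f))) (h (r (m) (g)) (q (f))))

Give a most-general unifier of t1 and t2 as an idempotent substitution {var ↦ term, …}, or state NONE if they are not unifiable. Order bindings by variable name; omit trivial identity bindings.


{v1 ↦ (f), x1 ↦ (q (t (k))), z1 ↦ (h (r (m) (g)) (q (f)))}


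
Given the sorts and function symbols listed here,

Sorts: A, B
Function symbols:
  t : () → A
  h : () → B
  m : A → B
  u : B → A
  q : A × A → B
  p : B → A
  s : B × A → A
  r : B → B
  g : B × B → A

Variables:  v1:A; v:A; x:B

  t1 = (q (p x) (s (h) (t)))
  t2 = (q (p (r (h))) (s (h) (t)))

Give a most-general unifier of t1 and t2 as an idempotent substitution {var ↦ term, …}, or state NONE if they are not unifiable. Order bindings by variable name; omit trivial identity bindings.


{x ↦ (r (h))}


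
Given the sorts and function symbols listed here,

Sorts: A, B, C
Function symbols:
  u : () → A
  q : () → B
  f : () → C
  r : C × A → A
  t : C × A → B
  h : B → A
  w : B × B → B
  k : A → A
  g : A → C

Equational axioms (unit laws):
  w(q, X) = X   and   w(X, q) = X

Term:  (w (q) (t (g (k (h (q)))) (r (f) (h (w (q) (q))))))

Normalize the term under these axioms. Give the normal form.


normal form = (t (g (k (h (q)))) (r (f) (h (q))))

1. (w (q) (t (g (k (h (q)))) (r (f) (h (w (q) (q))))))  →  (t (g (k (h (q)))) (r (f) (h (w (q) (q)))))
2. (t (g (k (h (q)))) (r (f) (h (w (q) (q)))))  →  (t (g (k (h (q)))) (r (f) (h (q))))


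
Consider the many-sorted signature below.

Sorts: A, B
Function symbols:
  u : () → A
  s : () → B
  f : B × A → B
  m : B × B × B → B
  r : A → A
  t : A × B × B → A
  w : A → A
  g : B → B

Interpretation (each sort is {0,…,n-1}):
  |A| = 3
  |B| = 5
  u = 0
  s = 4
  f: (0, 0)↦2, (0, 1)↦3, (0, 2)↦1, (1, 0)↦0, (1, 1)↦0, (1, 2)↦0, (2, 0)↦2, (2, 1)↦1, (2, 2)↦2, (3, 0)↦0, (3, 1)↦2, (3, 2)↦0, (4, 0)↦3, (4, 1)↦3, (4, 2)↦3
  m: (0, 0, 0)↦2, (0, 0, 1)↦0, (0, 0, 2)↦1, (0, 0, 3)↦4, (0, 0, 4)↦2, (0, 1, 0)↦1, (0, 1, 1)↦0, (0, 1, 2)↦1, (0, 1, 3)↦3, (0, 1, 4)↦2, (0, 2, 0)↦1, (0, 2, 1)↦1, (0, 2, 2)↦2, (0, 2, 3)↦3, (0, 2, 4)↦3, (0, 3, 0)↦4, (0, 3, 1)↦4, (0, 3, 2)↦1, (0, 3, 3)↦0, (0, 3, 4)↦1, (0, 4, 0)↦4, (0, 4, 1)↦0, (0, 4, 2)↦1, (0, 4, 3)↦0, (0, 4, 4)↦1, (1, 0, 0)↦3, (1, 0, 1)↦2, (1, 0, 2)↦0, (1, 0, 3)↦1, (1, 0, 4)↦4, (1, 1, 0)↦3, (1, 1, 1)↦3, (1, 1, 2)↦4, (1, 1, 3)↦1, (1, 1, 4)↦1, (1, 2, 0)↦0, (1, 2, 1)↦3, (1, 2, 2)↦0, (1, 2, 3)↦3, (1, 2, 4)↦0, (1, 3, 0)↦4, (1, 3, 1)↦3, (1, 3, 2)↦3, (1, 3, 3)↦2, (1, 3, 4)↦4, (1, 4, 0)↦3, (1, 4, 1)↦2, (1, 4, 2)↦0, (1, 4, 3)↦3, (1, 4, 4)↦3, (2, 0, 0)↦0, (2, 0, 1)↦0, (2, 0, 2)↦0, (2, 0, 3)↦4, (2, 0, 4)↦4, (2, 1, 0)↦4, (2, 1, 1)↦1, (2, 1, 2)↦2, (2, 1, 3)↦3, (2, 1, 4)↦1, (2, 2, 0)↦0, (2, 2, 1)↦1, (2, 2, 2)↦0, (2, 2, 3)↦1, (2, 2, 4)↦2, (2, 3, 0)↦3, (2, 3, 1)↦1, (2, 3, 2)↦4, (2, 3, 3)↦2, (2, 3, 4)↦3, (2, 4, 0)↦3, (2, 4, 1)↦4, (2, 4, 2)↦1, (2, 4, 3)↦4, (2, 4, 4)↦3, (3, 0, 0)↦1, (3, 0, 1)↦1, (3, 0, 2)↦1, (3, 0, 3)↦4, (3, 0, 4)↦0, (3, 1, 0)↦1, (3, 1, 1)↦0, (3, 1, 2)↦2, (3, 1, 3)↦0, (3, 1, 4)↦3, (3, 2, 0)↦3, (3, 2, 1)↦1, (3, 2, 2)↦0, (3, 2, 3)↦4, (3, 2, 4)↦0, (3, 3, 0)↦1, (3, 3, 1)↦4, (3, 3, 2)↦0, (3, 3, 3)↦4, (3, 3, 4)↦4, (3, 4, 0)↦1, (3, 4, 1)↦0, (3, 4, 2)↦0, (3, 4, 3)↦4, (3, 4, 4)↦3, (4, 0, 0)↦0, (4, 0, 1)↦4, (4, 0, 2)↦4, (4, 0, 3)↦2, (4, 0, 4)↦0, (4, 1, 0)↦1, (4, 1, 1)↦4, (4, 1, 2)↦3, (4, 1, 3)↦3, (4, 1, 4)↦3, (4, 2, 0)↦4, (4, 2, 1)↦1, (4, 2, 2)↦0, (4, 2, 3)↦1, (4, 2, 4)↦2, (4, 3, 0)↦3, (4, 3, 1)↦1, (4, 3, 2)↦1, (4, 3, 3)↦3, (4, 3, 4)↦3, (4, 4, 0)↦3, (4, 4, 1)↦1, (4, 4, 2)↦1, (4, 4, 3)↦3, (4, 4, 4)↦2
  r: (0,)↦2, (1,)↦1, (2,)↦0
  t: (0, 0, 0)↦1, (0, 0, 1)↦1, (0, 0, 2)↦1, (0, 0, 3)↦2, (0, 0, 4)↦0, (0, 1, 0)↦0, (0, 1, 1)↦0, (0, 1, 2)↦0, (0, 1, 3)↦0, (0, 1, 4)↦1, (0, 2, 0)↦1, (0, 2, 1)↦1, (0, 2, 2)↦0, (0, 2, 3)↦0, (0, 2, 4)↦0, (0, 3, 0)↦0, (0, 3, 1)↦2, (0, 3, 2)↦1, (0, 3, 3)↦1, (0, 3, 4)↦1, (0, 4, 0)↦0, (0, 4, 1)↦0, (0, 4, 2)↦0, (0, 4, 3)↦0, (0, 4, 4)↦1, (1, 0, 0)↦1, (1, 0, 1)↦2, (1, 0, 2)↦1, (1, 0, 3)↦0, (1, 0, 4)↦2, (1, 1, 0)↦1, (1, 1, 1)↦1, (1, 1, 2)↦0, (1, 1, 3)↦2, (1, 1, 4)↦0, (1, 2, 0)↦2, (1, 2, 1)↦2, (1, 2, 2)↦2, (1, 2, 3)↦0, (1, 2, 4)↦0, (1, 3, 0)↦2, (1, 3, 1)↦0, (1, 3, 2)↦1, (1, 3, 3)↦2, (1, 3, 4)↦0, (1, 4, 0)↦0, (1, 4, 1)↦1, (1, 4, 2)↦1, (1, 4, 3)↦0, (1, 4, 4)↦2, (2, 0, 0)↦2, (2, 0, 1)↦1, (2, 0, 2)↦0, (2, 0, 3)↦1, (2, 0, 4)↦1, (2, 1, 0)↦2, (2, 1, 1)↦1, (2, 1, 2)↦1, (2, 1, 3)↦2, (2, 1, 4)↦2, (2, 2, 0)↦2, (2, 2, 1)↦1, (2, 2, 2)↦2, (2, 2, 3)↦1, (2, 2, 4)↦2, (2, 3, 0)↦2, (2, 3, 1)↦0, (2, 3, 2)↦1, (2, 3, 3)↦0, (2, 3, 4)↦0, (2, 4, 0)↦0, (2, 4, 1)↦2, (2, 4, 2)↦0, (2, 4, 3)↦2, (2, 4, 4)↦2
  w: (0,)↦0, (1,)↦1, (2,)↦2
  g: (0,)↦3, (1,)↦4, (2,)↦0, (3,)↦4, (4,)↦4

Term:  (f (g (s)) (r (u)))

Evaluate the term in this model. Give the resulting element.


value = 3

  s = 4
  (g (s)) = g(4,) = 4
  u = 0
  (r (u)) = r(0,) = 2
  (f (g (s)) (r (u))) = f(4, 2) = 3


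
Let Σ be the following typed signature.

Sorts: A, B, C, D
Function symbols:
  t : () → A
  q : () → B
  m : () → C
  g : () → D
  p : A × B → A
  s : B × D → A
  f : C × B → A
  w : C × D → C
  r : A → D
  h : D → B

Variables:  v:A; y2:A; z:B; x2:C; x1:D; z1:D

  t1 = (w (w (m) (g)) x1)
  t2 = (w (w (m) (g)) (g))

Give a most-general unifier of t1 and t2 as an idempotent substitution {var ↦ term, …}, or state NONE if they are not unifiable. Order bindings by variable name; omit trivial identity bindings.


{x1 ↦ (g)}


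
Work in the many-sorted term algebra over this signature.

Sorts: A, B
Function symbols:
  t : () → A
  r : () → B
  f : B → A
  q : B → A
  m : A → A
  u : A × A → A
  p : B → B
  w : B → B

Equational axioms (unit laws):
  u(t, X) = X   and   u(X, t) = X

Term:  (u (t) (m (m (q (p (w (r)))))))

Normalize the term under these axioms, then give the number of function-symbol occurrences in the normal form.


size = 6

1. (u (t) (m (m (q (p (w (r)))))))  →  (m (m (q (p (w (r))))))
normal form: (m (m (q (p (w (r))))))


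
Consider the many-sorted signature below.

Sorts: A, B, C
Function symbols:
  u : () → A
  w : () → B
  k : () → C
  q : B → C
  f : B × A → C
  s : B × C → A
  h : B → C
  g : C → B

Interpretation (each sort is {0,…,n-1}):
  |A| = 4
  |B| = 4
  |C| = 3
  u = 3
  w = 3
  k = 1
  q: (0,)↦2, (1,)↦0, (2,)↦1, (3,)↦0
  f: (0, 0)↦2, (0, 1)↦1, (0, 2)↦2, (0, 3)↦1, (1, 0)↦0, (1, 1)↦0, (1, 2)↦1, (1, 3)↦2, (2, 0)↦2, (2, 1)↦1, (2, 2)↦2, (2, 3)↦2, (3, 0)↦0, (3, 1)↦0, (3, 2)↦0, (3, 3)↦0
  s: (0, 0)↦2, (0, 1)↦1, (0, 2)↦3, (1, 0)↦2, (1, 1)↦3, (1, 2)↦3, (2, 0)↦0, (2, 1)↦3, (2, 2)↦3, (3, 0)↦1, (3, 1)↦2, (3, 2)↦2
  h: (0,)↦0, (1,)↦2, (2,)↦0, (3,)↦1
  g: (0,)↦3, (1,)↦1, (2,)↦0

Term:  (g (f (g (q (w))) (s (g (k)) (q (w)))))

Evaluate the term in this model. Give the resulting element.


value = 3

  w = 3
  (q (w)) = q(3,) = 0
  (g (q (w))) = g(0,) = 3
  k = 1
  (g (k)) = g(1,) = 1
  w = 3
  (q (w)) = q(3,) = 0
  (s (g (k)) (q (w))) = s(1, 0) = 2
  (f (g (q (w))) (s (g (k)) (q (w)))) = f(3, 2) = 0
  (g (f (g (q (w))) (s (g (k)) (q (w))))) = g(0,) = 3


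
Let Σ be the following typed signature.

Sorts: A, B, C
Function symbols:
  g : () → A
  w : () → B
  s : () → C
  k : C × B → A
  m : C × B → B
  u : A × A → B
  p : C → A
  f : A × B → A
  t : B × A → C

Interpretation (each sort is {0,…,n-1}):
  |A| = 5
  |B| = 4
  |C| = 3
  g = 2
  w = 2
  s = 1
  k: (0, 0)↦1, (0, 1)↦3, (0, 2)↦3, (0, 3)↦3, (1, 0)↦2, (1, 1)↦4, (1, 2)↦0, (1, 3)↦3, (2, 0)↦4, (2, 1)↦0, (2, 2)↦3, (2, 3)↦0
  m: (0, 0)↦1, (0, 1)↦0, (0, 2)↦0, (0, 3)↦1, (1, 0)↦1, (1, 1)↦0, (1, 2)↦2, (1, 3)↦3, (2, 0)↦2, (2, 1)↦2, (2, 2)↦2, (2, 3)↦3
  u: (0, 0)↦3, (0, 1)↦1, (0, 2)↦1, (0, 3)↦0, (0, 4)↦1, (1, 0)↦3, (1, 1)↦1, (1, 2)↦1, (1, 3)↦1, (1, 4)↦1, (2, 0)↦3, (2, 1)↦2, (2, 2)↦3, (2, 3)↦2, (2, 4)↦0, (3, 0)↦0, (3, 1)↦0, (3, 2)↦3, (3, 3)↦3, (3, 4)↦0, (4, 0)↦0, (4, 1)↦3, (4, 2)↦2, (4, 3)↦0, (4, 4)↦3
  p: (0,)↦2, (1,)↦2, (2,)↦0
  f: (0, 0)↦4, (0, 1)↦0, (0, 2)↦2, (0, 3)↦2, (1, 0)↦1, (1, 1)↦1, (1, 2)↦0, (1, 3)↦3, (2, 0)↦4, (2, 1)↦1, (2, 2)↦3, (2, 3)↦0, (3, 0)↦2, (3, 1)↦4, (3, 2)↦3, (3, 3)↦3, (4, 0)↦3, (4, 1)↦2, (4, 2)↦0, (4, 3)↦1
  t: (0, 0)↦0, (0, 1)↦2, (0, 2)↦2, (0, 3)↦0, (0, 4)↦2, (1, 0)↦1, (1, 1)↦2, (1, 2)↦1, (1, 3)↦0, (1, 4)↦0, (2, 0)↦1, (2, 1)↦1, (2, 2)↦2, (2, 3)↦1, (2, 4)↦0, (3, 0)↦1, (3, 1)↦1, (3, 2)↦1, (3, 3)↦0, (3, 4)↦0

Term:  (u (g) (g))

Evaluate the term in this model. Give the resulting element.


  g = 2
  g = 2
  (u (g) (g)) = u(2, 2) = 3

value = 3


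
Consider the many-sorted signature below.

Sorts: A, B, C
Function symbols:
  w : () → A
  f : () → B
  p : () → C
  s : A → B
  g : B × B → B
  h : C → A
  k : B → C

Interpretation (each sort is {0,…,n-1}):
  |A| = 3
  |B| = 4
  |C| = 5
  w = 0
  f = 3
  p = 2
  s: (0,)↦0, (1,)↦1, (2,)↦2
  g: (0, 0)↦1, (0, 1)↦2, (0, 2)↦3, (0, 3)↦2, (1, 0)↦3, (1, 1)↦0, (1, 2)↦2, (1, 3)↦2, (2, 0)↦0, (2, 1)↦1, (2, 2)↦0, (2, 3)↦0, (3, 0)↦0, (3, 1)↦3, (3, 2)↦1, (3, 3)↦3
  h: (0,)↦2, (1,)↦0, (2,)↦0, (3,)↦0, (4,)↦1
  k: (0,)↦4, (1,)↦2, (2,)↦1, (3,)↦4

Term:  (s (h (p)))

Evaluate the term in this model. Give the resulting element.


value = 0

  p = 2
  (h (p)) = h(2,) = 0
  (s (h (p))) = s(0,) = 0
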